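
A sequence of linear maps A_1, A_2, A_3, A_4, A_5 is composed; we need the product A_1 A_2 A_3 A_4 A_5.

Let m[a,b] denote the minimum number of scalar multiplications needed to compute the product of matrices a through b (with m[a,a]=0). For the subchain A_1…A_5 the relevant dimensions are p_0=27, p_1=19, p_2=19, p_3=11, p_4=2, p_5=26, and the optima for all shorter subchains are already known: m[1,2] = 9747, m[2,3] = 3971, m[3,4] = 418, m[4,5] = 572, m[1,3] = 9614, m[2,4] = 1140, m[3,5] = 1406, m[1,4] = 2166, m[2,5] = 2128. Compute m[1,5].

3570

m[1,5] = min over k∈[1,4] of m[1,k]+m[k+1,5]+p_{0}·p_k·p_{5}.
k=1: 0 + 2128 + 27·19·26 = 15466; k=2: 9747 + 1406 + 27·19·26 = 24491; k=3: 9614 + 572 + 27·11·26 = 17908; k=4: 2166 + 0 + 27·2·26 = 3570.
Minimum: 3570 at k=4.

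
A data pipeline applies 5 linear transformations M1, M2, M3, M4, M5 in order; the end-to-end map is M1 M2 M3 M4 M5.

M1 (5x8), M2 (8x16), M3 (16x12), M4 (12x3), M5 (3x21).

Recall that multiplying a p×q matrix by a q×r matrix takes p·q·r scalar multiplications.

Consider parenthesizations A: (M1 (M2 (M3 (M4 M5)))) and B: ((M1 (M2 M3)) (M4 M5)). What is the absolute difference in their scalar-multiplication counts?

4284

Order A = (M1 (M2 (M3 (M4 M5)))): (M4 M5): 12×3 by 3×21 → 12×21, cost 12·3·21 = 756; (M3 (M4 M5)): 16×12 by 12×21 → 16×21, cost 16·12·21 = 4032; cumulative 4788; (M2 (M3 (M4 M5))): 8×16 by 16×21 → 8×21, cost 8·16·21 = 2688; cumulative 7476; (M1 (M2 (M3 (M4 M5)))): 5×8 by 8×21 → 5×21, cost 5·8·21 = 840; cumulative 8316. Total 8316.
Order B = ((M1 (M2 M3)) (M4 M5)): (M2 M3): 8×16 by 16×12 → 8×12, cost 8·16·12 = 1536; (M1 (M2 M3)): 5×8 by 8×12 → 5×12, cost 5·8·12 = 480; cumulative 2016; (M4 M5): 12×3 by 3×21 → 12×21, cost 12·3·21 = 756; ((M1 (M2 M3)) (M4 M5)): 5×12 by 12×21 → 5×21, cost 5·12·21 = 1260; cumulative 4032. Total 4032.
Difference: |8316 − 4032| = 4284.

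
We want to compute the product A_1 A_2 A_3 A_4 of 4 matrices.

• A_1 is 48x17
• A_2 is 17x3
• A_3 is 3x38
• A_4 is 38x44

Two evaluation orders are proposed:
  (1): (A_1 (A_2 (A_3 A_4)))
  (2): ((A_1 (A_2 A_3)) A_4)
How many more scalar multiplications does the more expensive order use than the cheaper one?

70038

Order (1) = (A_1 (A_2 (A_3 A_4))): (A_3 A_4): 3×38 by 38×44 → 3×44, cost 3·38·44 = 5016; (A_2 (A_3 A_4)): 17×3 by 3×44 → 17×44, cost 17·3·44 = 2244; cumulative 7260; (A_1 (A_2 (A_3 A_4))): 48×17 by 17×44 → 48×44, cost 48·17·44 = 35904; cumulative 43164. Total 43164.
Order (2) = ((A_1 (A_2 A_3)) A_4): (A_2 A_3): 17×3 by 3×38 → 17×38, cost 17·3·38 = 1938; (A_1 (A_2 A_3)): 48×17 by 17×38 → 48×38, cost 48·17·38 = 31008; cumulative 32946; ((A_1 (A_2 A_3)) A_4): 48×38 by 38×44 → 48×44, cost 48·38·44 = 80256; cumulative 113202. Total 113202.
Difference: |43164 − 113202| = 70038.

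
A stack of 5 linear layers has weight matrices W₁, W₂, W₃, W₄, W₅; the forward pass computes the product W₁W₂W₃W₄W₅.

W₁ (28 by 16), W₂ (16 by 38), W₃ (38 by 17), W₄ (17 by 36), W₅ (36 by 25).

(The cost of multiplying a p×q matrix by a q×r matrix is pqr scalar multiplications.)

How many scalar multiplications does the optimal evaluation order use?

43636

Adjacent pairs: W₁W₂ = 28·16·38 = 17024; W₂W₃ = 16·38·17 = 10336; W₃W₄ = 38·17·36 = 23256; W₄W₅ = 17·36·25 = 15300.
Length 3: W₁..W₃: k=1: 0+10336+28·16·17=17952; k=2: 17024+0+28·38·17=35112 → min 17952 | W₂..W₄: k=2: 0+23256+16·38·36=45144; k=3: 10336+0+16·17·36=20128 → min 20128 | W₃..W₅: k=3: 0+15300+38·17·25=31450; k=4: 23256+0+38·36·25=57456 → min 31450.
Length 4: W₁..W₄: k=1: 0+20128+28·16·36=36256; k=2: 17024+23256+28·38·36=78584; k=3: 17952+0+28·17·36=35088 → min 35088 | W₂..W₅: k=2: 0+31450+16·38·25=46650; k=3: 10336+15300+16·17·25=32436; k=4: 20128+0+16·36·25=34528 → min 32436.
Length 5: W₁..W₅: k=1: 0+32436+28·16·25=43636; k=2: 17024+31450+28·38·25=75074; k=3: 17952+15300+28·17·25=45152; k=4: 35088+0+28·36·25=60288 → min 43636.
Optimal order: (W₁((W₂W₃)(W₄W₅))) with cost 43636.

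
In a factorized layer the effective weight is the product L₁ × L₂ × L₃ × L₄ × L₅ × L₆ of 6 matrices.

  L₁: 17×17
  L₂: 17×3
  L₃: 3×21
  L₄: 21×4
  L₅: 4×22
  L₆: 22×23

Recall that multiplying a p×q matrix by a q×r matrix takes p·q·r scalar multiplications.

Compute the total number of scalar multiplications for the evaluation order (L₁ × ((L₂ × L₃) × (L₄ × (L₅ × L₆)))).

(L₂ × L₃): 17×3 by 3×21 → 17×21, cost 17·3·21 = 1071
(L₅ × L₆): 4×22 by 22×23 → 4×23, cost 4·22·23 = 2024
(L₄ × (L₅ × L₆)): 21×4 by 4×23 → 21×23, cost 21·4·23 = 1932; cumulative 3956
((L₂ × L₃) × (L₄ × (L₅ × L₆))): 17×21 by 21×23 → 17×23, cost 17·21·23 = 8211; cumulative 13238
(L₁ × ((L₂ × L₃) × (L₄ × (L₅ × L₆)))): 17×17 by 17×23 → 17×23, cost 17·17·23 = 6647; cumulative 19885
Total: 19885 scalar multiplications.

19885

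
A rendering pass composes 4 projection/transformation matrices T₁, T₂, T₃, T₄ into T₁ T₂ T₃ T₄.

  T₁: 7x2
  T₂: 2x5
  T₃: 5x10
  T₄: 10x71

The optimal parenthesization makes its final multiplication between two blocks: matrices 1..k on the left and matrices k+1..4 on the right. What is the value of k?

1

Adjacent pairs: T₁T₂ = 7·2·5 = 70; T₂T₃ = 2·5·10 = 100; T₃T₄ = 5·10·71 = 3550.
Length 3: T₁..T₃: k=1: 0+100+7·2·10=240; k=2: 70+0+7·5·10=420 → min 240 | T₂..T₄: k=2: 0+3550+2·5·71=4260; k=3: 100+0+2·10·71=1520 → min 1520.
Top-level splits: k=1: (T₁..T₁)·(T₂..T₄) → 0+1520+7·2·71 = 2514; k=2: (T₁..T₂)·(T₃..T₄) → 70+3550+7·5·71 = 6105; k=3: (T₁..T₃)·(T₄..T₄) → 240+0+7·10·71 = 5210.
Best split is after T₁, i.e. k = 1.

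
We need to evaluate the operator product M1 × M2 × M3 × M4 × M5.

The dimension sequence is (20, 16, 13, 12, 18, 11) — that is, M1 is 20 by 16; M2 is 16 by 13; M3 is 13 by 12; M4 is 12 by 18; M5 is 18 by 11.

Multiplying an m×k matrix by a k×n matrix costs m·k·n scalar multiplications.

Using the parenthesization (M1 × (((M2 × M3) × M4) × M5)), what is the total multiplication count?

(M2 × M3): 16×13 by 13×12 → 16×12, cost 16·13·12 = 2496
((M2 × M3) × M4): 16×12 by 12×18 → 16×18, cost 16·12·18 = 3456; cumulative 5952
(((M2 × M3) × M4) × M5): 16×18 by 18×11 → 16×11, cost 16·18·11 = 3168; cumulative 9120
(M1 × (((M2 × M3) × M4) × M5)): 20×16 by 16×11 → 20×11, cost 20·16·11 = 3520; cumulative 12640
Total: 12640 scalar multiplications.

12640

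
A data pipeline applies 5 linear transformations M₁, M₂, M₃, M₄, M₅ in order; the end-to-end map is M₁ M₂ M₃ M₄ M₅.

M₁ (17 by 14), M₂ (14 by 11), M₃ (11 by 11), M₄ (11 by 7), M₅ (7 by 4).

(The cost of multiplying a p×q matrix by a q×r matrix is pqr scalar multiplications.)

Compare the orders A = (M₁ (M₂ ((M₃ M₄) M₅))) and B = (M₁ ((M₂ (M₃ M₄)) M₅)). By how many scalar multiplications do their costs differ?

546

Order A = (M₁ (M₂ ((M₃ M₄) M₅))): (M₃ M₄): 11×11 by 11×7 → 11×7, cost 11·11·7 = 847; ((M₃ M₄) M₅): 11×7 by 7×4 → 11×4, cost 11·7·4 = 308; cumulative 1155; (M₂ ((M₃ M₄) M₅)): 14×11 by 11×4 → 14×4, cost 14·11·4 = 616; cumulative 1771; (M₁ (M₂ ((M₃ M₄) M₅))): 17×14 by 14×4 → 17×4, cost 17·14·4 = 952; cumulative 2723. Total 2723.
Order B = (M₁ ((M₂ (M₃ M₄)) M₅)): (M₃ M₄): 11×11 by 11×7 → 11×7, cost 11·11·7 = 847; (M₂ (M₃ M₄)): 14×11 by 11×7 → 14×7, cost 14·11·7 = 1078; cumulative 1925; ((M₂ (M₃ M₄)) M₅): 14×7 by 7×4 → 14×4, cost 14·7·4 = 392; cumulative 2317; (M₁ ((M₂ (M₃ M₄)) M₅)): 17×14 by 14×4 → 17×4, cost 17·14·4 = 952; cumulative 3269. Total 3269.
Difference: |2723 − 3269| = 546.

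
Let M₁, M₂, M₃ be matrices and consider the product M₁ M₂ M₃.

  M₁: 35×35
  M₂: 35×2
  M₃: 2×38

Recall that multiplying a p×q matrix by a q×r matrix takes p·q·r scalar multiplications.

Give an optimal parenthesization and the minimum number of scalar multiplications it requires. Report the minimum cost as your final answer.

5110

(M₁ (M₂ M₃)): cost 49210.
((M₁ M₂) M₃): cost 5110.
Optimal: ((M₁ M₂) M₃) with cost 5110.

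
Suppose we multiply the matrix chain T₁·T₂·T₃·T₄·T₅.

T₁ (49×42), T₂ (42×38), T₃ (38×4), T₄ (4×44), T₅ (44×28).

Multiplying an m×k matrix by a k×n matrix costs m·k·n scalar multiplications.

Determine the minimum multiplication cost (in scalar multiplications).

Adjacent pairs: T₁T₂ = 49·42·38 = 78204; T₂T₃ = 42·38·4 = 6384; T₃T₄ = 38·4·44 = 6688; T₄T₅ = 4·44·28 = 4928.
Length 3: T₁..T₃: k=1: 0+6384+49·42·4=14616; k=2: 78204+0+49·38·4=85652 → min 14616 | T₂..T₄: k=2: 0+6688+42·38·44=76912; k=3: 6384+0+42·4·44=13776 → min 13776 | T₃..T₅: k=3: 0+4928+38·4·28=9184; k=4: 6688+0+38·44·28=53504 → min 9184.
Length 4: T₁..T₄: k=1: 0+13776+49·42·44=104328; k=2: 78204+6688+49·38·44=166820; k=3: 14616+0+49·4·44=23240 → min 23240 | T₂..T₅: k=2: 0+9184+42·38·28=53872; k=3: 6384+4928+42·4·28=16016; k=4: 13776+0+42·44·28=65520 → min 16016.
Length 5: T₁..T₅: k=1: 0+16016+49·42·28=73640; k=2: 78204+9184+49·38·28=139524; k=3: 14616+4928+49·4·28=25032; k=4: 23240+0+49·44·28=83608 → min 25032.
Optimal order: ((T₁·(T₂·T₃))·(T₄·T₅)) with cost 25032.

25032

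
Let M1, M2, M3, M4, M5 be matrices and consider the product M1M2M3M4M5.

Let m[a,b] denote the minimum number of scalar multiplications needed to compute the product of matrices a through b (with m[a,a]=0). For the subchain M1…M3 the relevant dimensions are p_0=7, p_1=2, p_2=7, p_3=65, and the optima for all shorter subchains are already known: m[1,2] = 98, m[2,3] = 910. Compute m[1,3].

1820

m[1,3] = min over k∈[1,2] of m[1,k]+m[k+1,3]+p_{0}·p_k·p_{3}.
k=1: 0 + 910 + 7·2·65 = 1820; k=2: 98 + 0 + 7·7·65 = 3283.
Minimum: 1820 at k=1.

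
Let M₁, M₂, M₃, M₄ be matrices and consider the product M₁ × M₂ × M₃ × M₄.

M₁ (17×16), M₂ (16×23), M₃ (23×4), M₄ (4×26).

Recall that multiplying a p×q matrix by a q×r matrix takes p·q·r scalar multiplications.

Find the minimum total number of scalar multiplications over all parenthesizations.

Adjacent pairs: M₁M₂ = 17·16·23 = 6256; M₂M₃ = 16·23·4 = 1472; M₃M₄ = 23·4·26 = 2392.
Length 3: M₁..M₃: k=1: 0+1472+17·16·4=2560; k=2: 6256+0+17·23·4=7820 → min 2560 | M₂..M₄: k=2: 0+2392+16·23·26=11960; k=3: 1472+0+16·4·26=3136 → min 3136.
Length 4: M₁..M₄: k=1: 0+3136+17·16·26=10208; k=2: 6256+2392+17·23·26=18814; k=3: 2560+0+17·4·26=4328 → min 4328.
Optimal order: ((M₁ × (M₂ × M₃)) × M₄) with cost 4328.

4328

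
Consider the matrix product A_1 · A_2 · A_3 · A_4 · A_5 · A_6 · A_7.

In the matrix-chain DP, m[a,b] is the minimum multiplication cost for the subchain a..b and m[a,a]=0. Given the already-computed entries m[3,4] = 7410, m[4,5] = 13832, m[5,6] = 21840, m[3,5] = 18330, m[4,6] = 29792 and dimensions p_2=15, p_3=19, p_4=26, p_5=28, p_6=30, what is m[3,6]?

30930

m[3,6] = min over k∈[3,5] of m[3,k]+m[k+1,6]+p_{2}·p_k·p_{6}.
k=3: 0 + 29792 + 15·19·30 = 38342; k=4: 7410 + 21840 + 15·26·30 = 40950; k=5: 18330 + 0 + 15·28·30 = 30930.
Minimum: 30930 at k=5.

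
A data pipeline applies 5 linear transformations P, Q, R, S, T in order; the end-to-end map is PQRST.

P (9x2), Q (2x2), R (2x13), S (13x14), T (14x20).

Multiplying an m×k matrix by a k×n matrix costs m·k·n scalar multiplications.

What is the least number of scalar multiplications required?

Adjacent pairs: PQ = 9·2·2 = 36; QR = 2·2·13 = 52; RS = 2·13·14 = 364; ST = 13·14·20 = 3640.
Length 3: P..R: k=1: 0+52+9·2·13=286; k=2: 36+0+9·2·13=270 → min 270 | Q..S: k=2: 0+364+2·2·14=420; k=3: 52+0+2·13·14=416 → min 416 | R..T: k=3: 0+3640+2·13·20=4160; k=4: 364+0+2·14·20=924 → min 924.
Length 4: P..S: k=1: 0+416+9·2·14=668; k=2: 36+364+9·2·14=652; k=3: 270+0+9·13·14=1908 → min 652 | Q..T: k=2: 0+924+2·2·20=1004; k=3: 52+3640+2·13·20=4212; k=4: 416+0+2·14·20=976 → min 976.
Length 5: P..T: k=1: 0+976+9·2·20=1336; k=2: 36+924+9·2·20=1320; k=3: 270+3640+9·13·20=6250; k=4: 652+0+9·14·20=3172 → min 1320.
Optimal order: ((PQ)((RS)T)) with cost 1320.

1320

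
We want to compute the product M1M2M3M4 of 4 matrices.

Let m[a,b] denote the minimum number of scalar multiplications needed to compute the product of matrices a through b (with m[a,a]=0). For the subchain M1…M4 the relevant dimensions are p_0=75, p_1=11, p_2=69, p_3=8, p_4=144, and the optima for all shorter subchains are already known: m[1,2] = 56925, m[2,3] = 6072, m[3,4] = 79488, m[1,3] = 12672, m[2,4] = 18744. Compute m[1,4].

99072

m[1,4] = min over k∈[1,3] of m[1,k]+m[k+1,4]+p_{0}·p_k·p_{4}.
k=1: 0 + 18744 + 75·11·144 = 137544; k=2: 56925 + 79488 + 75·69·144 = 881613; k=3: 12672 + 0 + 75·8·144 = 99072.
Minimum: 99072 at k=3.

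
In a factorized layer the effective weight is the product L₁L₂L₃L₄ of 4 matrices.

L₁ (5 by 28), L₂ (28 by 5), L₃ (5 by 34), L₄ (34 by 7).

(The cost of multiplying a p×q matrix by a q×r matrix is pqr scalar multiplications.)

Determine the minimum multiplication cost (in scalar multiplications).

2065

Adjacent pairs: L₁L₂ = 5·28·5 = 700; L₂L₃ = 28·5·34 = 4760; L₃L₄ = 5·34·7 = 1190.
Length 3: L₁..L₃: k=1: 0+4760+5·28·34=9520; k=2: 700+0+5·5·34=1550 → min 1550 | L₂..L₄: k=2: 0+1190+28·5·7=2170; k=3: 4760+0+28·34·7=11424 → min 2170.
Length 4: L₁..L₄: k=1: 0+2170+5·28·7=3150; k=2: 700+1190+5·5·7=2065; k=3: 1550+0+5·34·7=2740 → min 2065.
Optimal order: ((L₁L₂)(L₃L₄)) with cost 2065.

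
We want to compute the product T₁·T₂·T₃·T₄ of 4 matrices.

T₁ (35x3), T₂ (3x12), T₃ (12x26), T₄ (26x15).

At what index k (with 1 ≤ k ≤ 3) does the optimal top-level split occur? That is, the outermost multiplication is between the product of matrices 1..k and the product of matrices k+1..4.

1

Adjacent pairs: T₁T₂ = 35·3·12 = 1260; T₂T₃ = 3·12·26 = 936; T₃T₄ = 12·26·15 = 4680.
Length 3: T₁..T₃: k=1: 0+936+35·3·26=3666; k=2: 1260+0+35·12·26=12180 → min 3666 | T₂..T₄: k=2: 0+4680+3·12·15=5220; k=3: 936+0+3·26·15=2106 → min 2106.
Top-level splits: k=1: (T₁..T₁)·(T₂..T₄) → 0+2106+35·3·15 = 3681; k=2: (T₁..T₂)·(T₃..T₄) → 1260+4680+35·12·15 = 12240; k=3: (T₁..T₃)·(T₄..T₄) → 3666+0+35·26·15 = 17316.
Best split is after T₁, i.e. k = 1.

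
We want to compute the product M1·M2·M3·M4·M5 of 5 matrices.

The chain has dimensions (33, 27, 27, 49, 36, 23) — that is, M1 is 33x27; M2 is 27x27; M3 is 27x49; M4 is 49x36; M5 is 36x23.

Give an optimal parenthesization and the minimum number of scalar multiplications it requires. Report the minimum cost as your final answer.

Adjacent pairs: M1M2 = 33·27·27 = 24057; M2M3 = 27·27·49 = 35721; M3M4 = 27·49·36 = 47628; M4M5 = 49·36·23 = 40572.
Length 3: M1..M3: k=1: 0+35721+33·27·49=79380; k=2: 24057+0+33·27·49=67716 → min 67716 | M2..M4: k=2: 0+47628+27·27·36=73872; k=3: 35721+0+27·49·36=83349 → min 73872 | M3..M5: k=3: 0+40572+27·49·23=71001; k=4: 47628+0+27·36·23=69984 → min 69984.
Length 4: M1..M4: k=1: 0+73872+33·27·36=105948; k=2: 24057+47628+33·27·36=103761; k=3: 67716+0+33·49·36=125928 → min 103761 | M2..M5: k=2: 0+69984+27·27·23=86751; k=3: 35721+40572+27·49·23=106722; k=4: 73872+0+27·36·23=96228 → min 86751.
Length 5: M1..M5: k=1: 0+86751+33·27·23=107244; k=2: 24057+69984+33·27·23=114534; k=3: 67716+40572+33·49·23=145479; k=4: 103761+0+33·36·23=131085 → min 107244.
Optimal parenthesization: (M1·(M2·((M3·M4)·M5))) with cost 107244.

107244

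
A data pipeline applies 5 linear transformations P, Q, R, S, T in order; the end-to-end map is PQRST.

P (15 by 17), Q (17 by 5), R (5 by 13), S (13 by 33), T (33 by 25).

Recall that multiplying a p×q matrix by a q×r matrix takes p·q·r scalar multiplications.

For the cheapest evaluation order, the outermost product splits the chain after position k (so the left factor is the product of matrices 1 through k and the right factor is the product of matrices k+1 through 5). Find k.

Adjacent pairs: PQ = 15·17·5 = 1275; QR = 17·5·13 = 1105; RS = 5·13·33 = 2145; ST = 13·33·25 = 10725.
Length 3: P..R: k=1: 0+1105+15·17·13=4420; k=2: 1275+0+15·5·13=2250 → min 2250 | Q..S: k=2: 0+2145+17·5·33=4950; k=3: 1105+0+17·13·33=8398 → min 4950 | R..T: k=3: 0+10725+5·13·25=12350; k=4: 2145+0+5·33·25=6270 → min 6270.
Length 4: P..S: k=1: 0+4950+15·17·33=13365; k=2: 1275+2145+15·5·33=5895; k=3: 2250+0+15·13·33=8685 → min 5895 | Q..T: k=2: 0+6270+17·5·25=8395; k=3: 1105+10725+17·13·25=17355; k=4: 4950+0+17·33·25=18975 → min 8395.
Top-level splits: k=1: (P..P)·(Q..T) → 0+8395+15·17·25 = 14770; k=2: (P..Q)·(R..T) → 1275+6270+15·5·25 = 9420; k=3: (P..R)·(S..T) → 2250+10725+15·13·25 = 17850; k=4: (P..S)·(T..T) → 5895+0+15·33·25 = 18270.
Best split is after Q, i.e. k = 2.

2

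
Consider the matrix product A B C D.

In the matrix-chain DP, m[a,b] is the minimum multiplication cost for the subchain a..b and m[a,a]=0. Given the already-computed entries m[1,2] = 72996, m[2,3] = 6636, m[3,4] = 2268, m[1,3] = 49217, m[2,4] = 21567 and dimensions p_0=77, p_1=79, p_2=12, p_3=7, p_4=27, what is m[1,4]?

m[1,4] = min over k∈[1,3] of m[1,k]+m[k+1,4]+p_{0}·p_k·p_{4}.
k=1: 0 + 21567 + 77·79·27 = 185808; k=2: 72996 + 2268 + 77·12·27 = 100212; k=3: 49217 + 0 + 77·7·27 = 63770.
Minimum: 63770 at k=3.

63770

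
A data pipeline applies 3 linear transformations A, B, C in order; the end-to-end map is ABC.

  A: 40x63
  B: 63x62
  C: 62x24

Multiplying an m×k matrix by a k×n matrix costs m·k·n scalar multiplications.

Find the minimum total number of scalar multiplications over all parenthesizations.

154224

Order (A(BC)): (BC): 63×62 by 62×24 → 63×24, cost 63·62·24 = 93744; (A(BC)): 40×63 by 63×24 → 40×24, cost 40·63·24 = 60480; cumulative 154224. Total 154224.
Order ((AB)C): (AB): 40×63 by 63×62 → 40×62, cost 40·63·62 = 156240; ((AB)C): 40×62 by 62×24 → 40×24, cost 40·62·24 = 59520; cumulative 215760. Total 215760.
Minimum: 154224.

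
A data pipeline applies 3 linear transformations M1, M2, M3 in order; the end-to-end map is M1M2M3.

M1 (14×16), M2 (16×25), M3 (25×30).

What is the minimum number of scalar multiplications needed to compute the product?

16100

Order (M1(M2M3)): (M2M3): 16×25 by 25×30 → 16×30, cost 16·25·30 = 12000; (M1(M2M3)): 14×16 by 16×30 → 14×30, cost 14·16·30 = 6720; cumulative 18720. Total 18720.
Order ((M1M2)M3): (M1M2): 14×16 by 16×25 → 14×25, cost 14·16·25 = 5600; ((M1M2)M3): 14×25 by 25×30 → 14×30, cost 14·25·30 = 10500; cumulative 16100. Total 16100.
Minimum: 16100.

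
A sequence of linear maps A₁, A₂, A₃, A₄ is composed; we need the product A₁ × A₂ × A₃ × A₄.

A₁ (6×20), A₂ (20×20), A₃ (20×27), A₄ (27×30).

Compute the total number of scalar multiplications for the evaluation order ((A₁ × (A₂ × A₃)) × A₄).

18900

(A₂ × A₃): 20×20 by 20×27 → 20×27, cost 20·20·27 = 10800
(A₁ × (A₂ × A₃)): 6×20 by 20×27 → 6×27, cost 6·20·27 = 3240; cumulative 14040
((A₁ × (A₂ × A₃)) × A₄): 6×27 by 27×30 → 6×30, cost 6·27·30 = 4860; cumulative 18900
Total: 18900 scalar multiplications.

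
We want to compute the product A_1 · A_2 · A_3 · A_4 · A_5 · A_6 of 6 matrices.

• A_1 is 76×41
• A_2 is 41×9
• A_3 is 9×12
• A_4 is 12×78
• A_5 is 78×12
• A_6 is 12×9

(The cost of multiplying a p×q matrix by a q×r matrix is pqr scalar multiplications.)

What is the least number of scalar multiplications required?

44865

Adjacent pairs: A_1A_2 = 76·41·9 = 28044; A_2A_3 = 41·9·12 = 4428; A_3A_4 = 9·12·78 = 8424; A_4A_5 = 12·78·12 = 11232; A_5A_6 = 78·12·9 = 8424.
Length 3: A_1..A_3: k=1: 0+4428+76·41·12=41820; k=2: 28044+0+76·9·12=36252 → min 36252 | A_2..A_4: k=2: 0+8424+41·9·78=37206; k=3: 4428+0+41·12·78=42804 → min 37206 | A_3..A_5: k=3: 0+11232+9·12·12=12528; k=4: 8424+0+9·78·12=16848 → min 12528 | A_4..A_6: k=4: 0+8424+12·78·9=16848; k=5: 11232+0+12·12·9=12528 → min 12528.
Length 4: A_1..A_4: k=1: 0+37206+76·41·78=280254; k=2: 28044+8424+76·9·78=89820; k=3: 36252+0+76·12·78=107388 → min 89820 | A_2..A_5: k=2: 0+12528+41·9·12=16956; k=3: 4428+11232+41·12·12=21564; k=4: 37206+0+41·78·12=75582 → min 16956 | A_3..A_6: k=3: 0+12528+9·12·9=13500; k=4: 8424+8424+9·78·9=23166; k=5: 12528+0+9·12·9=13500 → min 13500.
Length 5: A_1..A_5: k=1: 0+16956+76·41·12=54348; k=2: 28044+12528+76·9·12=48780; k=3: 36252+11232+76·12·12=58428; k=4: 89820+0+76·78·12=160956 → min 48780 | A_2..A_6: k=2: 0+13500+41·9·9=16821; k=3: 4428+12528+41·12·9=21384; k=4: 37206+8424+41·78·9=74412; k=5: 16956+0+41·12·9=21384 → min 16821.
Length 6: A_1..A_6: k=1: 0+16821+76·41·9=44865; k=2: 28044+13500+76·9·9=47700; k=3: 36252+12528+76·12·9=56988; k=4: 89820+8424+76·78·9=151596; k=5: 48780+0+76·12·9=56988 → min 44865.
Optimal order: (A_1 · (A_2 · (A_3 · ((A_4 · A_5) · A_6)))) with cost 44865.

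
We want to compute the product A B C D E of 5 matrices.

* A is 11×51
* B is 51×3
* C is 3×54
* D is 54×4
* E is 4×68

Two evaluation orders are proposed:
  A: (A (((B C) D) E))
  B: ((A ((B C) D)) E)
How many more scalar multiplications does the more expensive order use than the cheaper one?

46784

Order A = (A (((B C) D) E)): (B C): 51×3 by 3×54 → 51×54, cost 51·3·54 = 8262; ((B C) D): 51×54 by 54×4 → 51×4, cost 51·54·4 = 11016; cumulative 19278; (((B C) D) E): 51×4 by 4×68 → 51×68, cost 51·4·68 = 13872; cumulative 33150; (A (((B C) D) E)): 11×51 by 51×68 → 11×68, cost 11·51·68 = 38148; cumulative 71298. Total 71298.
Order B = ((A ((B C) D)) E): (B C): 51×3 by 3×54 → 51×54, cost 51·3·54 = 8262; ((B C) D): 51×54 by 54×4 → 51×4, cost 51·54·4 = 11016; cumulative 19278; (A ((B C) D)): 11×51 by 51×4 → 11×4, cost 11·51·4 = 2244; cumulative 21522; ((A ((B C) D)) E): 11×4 by 4×68 → 11×68, cost 11·4·68 = 2992; cumulative 24514. Total 24514.
Difference: |71298 − 24514| = 46784.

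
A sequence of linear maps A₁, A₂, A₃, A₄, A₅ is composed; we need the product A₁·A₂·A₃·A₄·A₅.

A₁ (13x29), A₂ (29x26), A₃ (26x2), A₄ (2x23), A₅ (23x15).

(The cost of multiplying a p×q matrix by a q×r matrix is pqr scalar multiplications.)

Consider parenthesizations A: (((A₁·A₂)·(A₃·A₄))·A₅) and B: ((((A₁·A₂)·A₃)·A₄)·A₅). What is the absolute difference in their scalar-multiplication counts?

7696

Order A = (((A₁·A₂)·(A₃·A₄))·A₅): (A₁·A₂): 13×29 by 29×26 → 13×26, cost 13·29·26 = 9802; (A₃·A₄): 26×2 by 2×23 → 26×23, cost 26·2·23 = 1196; ((A₁·A₂)·(A₃·A₄)): 13×26 by 26×23 → 13×23, cost 13·26·23 = 7774; cumulative 18772; (((A₁·A₂)·(A₃·A₄))·A₅): 13×23 by 23×15 → 13×15, cost 13·23·15 = 4485; cumulative 23257. Total 23257.
Order B = ((((A₁·A₂)·A₃)·A₄)·A₅): (A₁·A₂): 13×29 by 29×26 → 13×26, cost 13·29·26 = 9802; ((A₁·A₂)·A₃): 13×26 by 26×2 → 13×2, cost 13·26·2 = 676; cumulative 10478; (((A₁·A₂)·A₃)·A₄): 13×2 by 2×23 → 13×23, cost 13·2·23 = 598; cumulative 11076; ((((A₁·A₂)·A₃)·A₄)·A₅): 13×23 by 23×15 → 13×15, cost 13·23·15 = 4485; cumulative 15561. Total 15561.
Difference: |23257 − 15561| = 7696.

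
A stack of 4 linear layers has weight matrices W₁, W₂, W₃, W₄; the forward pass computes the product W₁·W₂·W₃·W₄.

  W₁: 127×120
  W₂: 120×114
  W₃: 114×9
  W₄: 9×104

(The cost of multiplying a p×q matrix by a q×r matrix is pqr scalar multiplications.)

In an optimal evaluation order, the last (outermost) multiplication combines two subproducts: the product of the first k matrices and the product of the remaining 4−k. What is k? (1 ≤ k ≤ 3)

Adjacent pairs: W₁W₂ = 127·120·114 = 1737360; W₂W₃ = 120·114·9 = 123120; W₃W₄ = 114·9·104 = 106704.
Length 3: W₁..W₃: k=1: 0+123120+127·120·9=260280; k=2: 1737360+0+127·114·9=1867662 → min 260280 | W₂..W₄: k=2: 0+106704+120·114·104=1529424; k=3: 123120+0+120·9·104=235440 → min 235440.
Top-level splits: k=1: (W₁..W₁)·(W₂..W₄) → 0+235440+127·120·104 = 1820400; k=2: (W₁..W₂)·(W₃..W₄) → 1737360+106704+127·114·104 = 3349776; k=3: (W₁..W₃)·(W₄..W₄) → 260280+0+127·9·104 = 379152.
Best split is after W₃, i.e. k = 3.

3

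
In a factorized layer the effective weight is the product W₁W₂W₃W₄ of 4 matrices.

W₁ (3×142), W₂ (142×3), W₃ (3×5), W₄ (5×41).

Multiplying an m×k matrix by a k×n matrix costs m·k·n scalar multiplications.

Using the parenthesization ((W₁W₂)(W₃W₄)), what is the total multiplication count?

2262

(W₁W₂): 3×142 by 142×3 → 3×3, cost 3·142·3 = 1278
(W₃W₄): 3×5 by 5×41 → 3×41, cost 3·5·41 = 615
((W₁W₂)(W₃W₄)): 3×3 by 3×41 → 3×41, cost 3·3·41 = 369; cumulative 2262
Total: 2262 scalar multiplications.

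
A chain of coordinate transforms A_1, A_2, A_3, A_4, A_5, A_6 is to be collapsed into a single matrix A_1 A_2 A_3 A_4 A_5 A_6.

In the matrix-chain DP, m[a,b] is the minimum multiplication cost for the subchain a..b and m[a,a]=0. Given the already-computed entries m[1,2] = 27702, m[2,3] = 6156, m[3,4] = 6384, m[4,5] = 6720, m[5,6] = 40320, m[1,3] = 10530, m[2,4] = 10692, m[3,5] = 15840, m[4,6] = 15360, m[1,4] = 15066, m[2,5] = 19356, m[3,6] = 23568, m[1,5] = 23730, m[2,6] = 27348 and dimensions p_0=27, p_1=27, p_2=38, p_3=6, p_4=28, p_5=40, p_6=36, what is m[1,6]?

31722

m[1,6] = min over k∈[1,5] of m[1,k]+m[k+1,6]+p_{0}·p_k·p_{6}.
k=1: 0 + 27348 + 27·27·36 = 53592; k=2: 27702 + 23568 + 27·38·36 = 88206; k=3: 10530 + 15360 + 27·6·36 = 31722; k=4: 15066 + 40320 + 27·28·36 = 82602; k=5: 23730 + 0 + 27·40·36 = 62610.
Minimum: 31722 at k=3.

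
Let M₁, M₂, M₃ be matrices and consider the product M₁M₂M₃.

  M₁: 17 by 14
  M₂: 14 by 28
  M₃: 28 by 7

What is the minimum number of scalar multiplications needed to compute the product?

Order (M₁(M₂M₃)): (M₂M₃): 14×28 by 28×7 → 14×7, cost 14·28·7 = 2744; (M₁(M₂M₃)): 17×14 by 14×7 → 17×7, cost 17·14·7 = 1666; cumulative 4410. Total 4410.
Order ((M₁M₂)M₃): (M₁M₂): 17×14 by 14×28 → 17×28, cost 17·14·28 = 6664; ((M₁M₂)M₃): 17×28 by 28×7 → 17×7, cost 17·28·7 = 3332; cumulative 9996. Total 9996.
Minimum: 4410.

4410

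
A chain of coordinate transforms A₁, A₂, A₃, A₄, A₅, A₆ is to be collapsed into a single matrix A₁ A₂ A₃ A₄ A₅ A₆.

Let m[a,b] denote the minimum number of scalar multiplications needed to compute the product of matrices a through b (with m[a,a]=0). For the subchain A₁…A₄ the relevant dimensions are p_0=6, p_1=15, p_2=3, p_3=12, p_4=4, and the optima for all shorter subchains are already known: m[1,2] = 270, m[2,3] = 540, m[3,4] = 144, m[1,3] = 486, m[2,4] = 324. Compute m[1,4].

m[1,4] = min over k∈[1,3] of m[1,k]+m[k+1,4]+p_{0}·p_k·p_{4}.
k=1: 0 + 324 + 6·15·4 = 684; k=2: 270 + 144 + 6·3·4 = 486; k=3: 486 + 0 + 6·12·4 = 774.
Minimum: 486 at k=2.

486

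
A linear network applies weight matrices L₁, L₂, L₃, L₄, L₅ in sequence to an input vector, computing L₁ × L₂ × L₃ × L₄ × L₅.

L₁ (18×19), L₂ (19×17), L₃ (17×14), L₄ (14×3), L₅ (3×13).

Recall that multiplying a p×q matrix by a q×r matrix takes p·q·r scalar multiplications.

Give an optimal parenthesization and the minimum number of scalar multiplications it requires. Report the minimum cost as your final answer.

Adjacent pairs: L₁L₂ = 18·19·17 = 5814; L₂L₃ = 19·17·14 = 4522; L₃L₄ = 17·14·3 = 714; L₄L₅ = 14·3·13 = 546.
Length 3: L₁..L₃: k=1: 0+4522+18·19·14=9310; k=2: 5814+0+18·17·14=10098 → min 9310 | L₂..L₄: k=2: 0+714+19·17·3=1683; k=3: 4522+0+19·14·3=5320 → min 1683 | L₃..L₅: k=3: 0+546+17·14·13=3640; k=4: 714+0+17·3·13=1377 → min 1377.
Length 4: L₁..L₄: k=1: 0+1683+18·19·3=2709; k=2: 5814+714+18·17·3=7446; k=3: 9310+0+18·14·3=10066 → min 2709 | L₂..L₅: k=2: 0+1377+19·17·13=5576; k=3: 4522+546+19·14·13=8526; k=4: 1683+0+19·3·13=2424 → min 2424.
Length 5: L₁..L₅: k=1: 0+2424+18·19·13=6870; k=2: 5814+1377+18·17·13=11169; k=3: 9310+546+18·14·13=13132; k=4: 2709+0+18·3·13=3411 → min 3411.
Optimal parenthesization: ((L₁ × (L₂ × (L₃ × L₄))) × L₅) with cost 3411.

3411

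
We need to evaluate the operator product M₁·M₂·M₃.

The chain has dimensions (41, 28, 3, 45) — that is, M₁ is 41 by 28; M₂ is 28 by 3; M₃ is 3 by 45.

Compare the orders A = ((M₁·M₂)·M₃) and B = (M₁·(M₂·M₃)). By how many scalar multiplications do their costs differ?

Order A = ((M₁·M₂)·M₃): (M₁·M₂): 41×28 by 28×3 → 41×3, cost 41·28·3 = 3444; ((M₁·M₂)·M₃): 41×3 by 3×45 → 41×45, cost 41·3·45 = 5535; cumulative 8979. Total 8979.
Order B = (M₁·(M₂·M₃)): (M₂·M₃): 28×3 by 3×45 → 28×45, cost 28·3·45 = 3780; (M₁·(M₂·M₃)): 41×28 by 28×45 → 41×45, cost 41·28·45 = 51660; cumulative 55440. Total 55440.
Difference: |8979 − 55440| = 46461.

46461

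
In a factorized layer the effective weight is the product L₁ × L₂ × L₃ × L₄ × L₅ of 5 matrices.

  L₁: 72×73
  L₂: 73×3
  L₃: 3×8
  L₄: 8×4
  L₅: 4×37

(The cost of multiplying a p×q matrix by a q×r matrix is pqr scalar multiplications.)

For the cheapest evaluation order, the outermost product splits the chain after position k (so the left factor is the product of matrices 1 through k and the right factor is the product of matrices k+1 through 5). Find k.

2

Adjacent pairs: L₁L₂ = 72·73·3 = 15768; L₂L₃ = 73·3·8 = 1752; L₃L₄ = 3·8·4 = 96; L₄L₅ = 8·4·37 = 1184.
Length 3: L₁..L₃: k=1: 0+1752+72·73·8=43800; k=2: 15768+0+72·3·8=17496 → min 17496 | L₂..L₄: k=2: 0+96+73·3·4=972; k=3: 1752+0+73·8·4=4088 → min 972 | L₃..L₅: k=3: 0+1184+3·8·37=2072; k=4: 96+0+3·4·37=540 → min 540.
Length 4: L₁..L₄: k=1: 0+972+72·73·4=21996; k=2: 15768+96+72·3·4=16728; k=3: 17496+0+72·8·4=19800 → min 16728 | L₂..L₅: k=2: 0+540+73·3·37=8643; k=3: 1752+1184+73·8·37=24544; k=4: 972+0+73·4·37=11776 → min 8643.
Top-level splits: k=1: (L₁..L₁)·(L₂..L₅) → 0+8643+72·73·37 = 203115; k=2: (L₁..L₂)·(L₃..L₅) → 15768+540+72·3·37 = 24300; k=3: (L₁..L₃)·(L₄..L₅) → 17496+1184+72·8·37 = 39992; k=4: (L₁..L₄)·(L₅..L₅) → 16728+0+72·4·37 = 27384.
Best split is after L₂, i.e. k = 2.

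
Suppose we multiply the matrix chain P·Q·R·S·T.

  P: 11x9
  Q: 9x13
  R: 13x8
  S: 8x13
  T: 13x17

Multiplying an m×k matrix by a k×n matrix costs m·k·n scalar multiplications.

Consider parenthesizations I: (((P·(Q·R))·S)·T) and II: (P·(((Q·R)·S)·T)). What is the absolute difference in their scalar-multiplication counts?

241

Order I = (((P·(Q·R))·S)·T): (Q·R): 9×13 by 13×8 → 9×8, cost 9·13·8 = 936; (P·(Q·R)): 11×9 by 9×8 → 11×8, cost 11·9·8 = 792; cumulative 1728; ((P·(Q·R))·S): 11×8 by 8×13 → 11×13, cost 11·8·13 = 1144; cumulative 2872; (((P·(Q·R))·S)·T): 11×13 by 13×17 → 11×17, cost 11·13·17 = 2431; cumulative 5303. Total 5303.
Order II = (P·(((Q·R)·S)·T)): (Q·R): 9×13 by 13×8 → 9×8, cost 9·13·8 = 936; ((Q·R)·S): 9×8 by 8×13 → 9×13, cost 9·8·13 = 936; cumulative 1872; (((Q·R)·S)·T): 9×13 by 13×17 → 9×17, cost 9·13·17 = 1989; cumulative 3861; (P·(((Q·R)·S)·T)): 11×9 by 9×17 → 11×17, cost 11·9·17 = 1683; cumulative 5544. Total 5544.
Difference: |5303 − 5544| = 241.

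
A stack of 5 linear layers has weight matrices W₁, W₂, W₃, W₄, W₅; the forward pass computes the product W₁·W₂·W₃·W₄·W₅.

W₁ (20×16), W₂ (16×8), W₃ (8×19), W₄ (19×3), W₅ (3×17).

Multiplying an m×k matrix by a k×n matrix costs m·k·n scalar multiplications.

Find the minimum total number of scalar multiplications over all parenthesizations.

Adjacent pairs: W₁W₂ = 20·16·8 = 2560; W₂W₃ = 16·8·19 = 2432; W₃W₄ = 8·19·3 = 456; W₄W₅ = 19·3·17 = 969.
Length 3: W₁..W₃: k=1: 0+2432+20·16·19=8512; k=2: 2560+0+20·8·19=5600 → min 5600 | W₂..W₄: k=2: 0+456+16·8·3=840; k=3: 2432+0+16·19·3=3344 → min 840 | W₃..W₅: k=3: 0+969+8·19·17=3553; k=4: 456+0+8·3·17=864 → min 864.
Length 4: W₁..W₄: k=1: 0+840+20·16·3=1800; k=2: 2560+456+20·8·3=3496; k=3: 5600+0+20·19·3=6740 → min 1800 | W₂..W₅: k=2: 0+864+16·8·17=3040; k=3: 2432+969+16·19·17=8569; k=4: 840+0+16·3·17=1656 → min 1656.
Length 5: W₁..W₅: k=1: 0+1656+20·16·17=7096; k=2: 2560+864+20·8·17=6144; k=3: 5600+969+20·19·17=13029; k=4: 1800+0+20·3·17=2820 → min 2820.
Optimal order: ((W₁·(W₂·(W₃·W₄)))·W₅) with cost 2820.

2820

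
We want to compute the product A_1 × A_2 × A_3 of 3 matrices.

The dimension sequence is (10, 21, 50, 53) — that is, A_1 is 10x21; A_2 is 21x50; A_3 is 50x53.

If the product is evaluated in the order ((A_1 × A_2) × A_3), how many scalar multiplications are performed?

37000

(A_1 × A_2): 10×21 by 21×50 → 10×50, cost 10·21·50 = 10500
((A_1 × A_2) × A_3): 10×50 by 50×53 → 10×53, cost 10·50·53 = 26500; cumulative 37000
Total: 37000 scalar multiplications.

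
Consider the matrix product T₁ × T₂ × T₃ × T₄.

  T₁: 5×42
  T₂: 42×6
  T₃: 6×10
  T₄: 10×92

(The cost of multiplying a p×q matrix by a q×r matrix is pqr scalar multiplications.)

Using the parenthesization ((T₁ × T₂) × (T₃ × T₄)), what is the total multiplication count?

(T₁ × T₂): 5×42 by 42×6 → 5×6, cost 5·42·6 = 1260
(T₃ × T₄): 6×10 by 10×92 → 6×92, cost 6·10·92 = 5520
((T₁ × T₂) × (T₃ × T₄)): 5×6 by 6×92 → 5×92, cost 5·6·92 = 2760; cumulative 9540
Total: 9540 scalar multiplications.

9540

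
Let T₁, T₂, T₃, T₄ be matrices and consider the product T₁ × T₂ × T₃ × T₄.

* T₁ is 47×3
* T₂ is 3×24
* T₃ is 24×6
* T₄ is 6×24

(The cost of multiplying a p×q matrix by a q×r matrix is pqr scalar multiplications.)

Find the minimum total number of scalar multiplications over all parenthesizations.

4248

Adjacent pairs: T₁T₂ = 47·3·24 = 3384; T₂T₃ = 3·24·6 = 432; T₃T₄ = 24·6·24 = 3456.
Length 3: T₁..T₃: k=1: 0+432+47·3·6=1278; k=2: 3384+0+47·24·6=10152 → min 1278 | T₂..T₄: k=2: 0+3456+3·24·24=5184; k=3: 432+0+3·6·24=864 → min 864.
Length 4: T₁..T₄: k=1: 0+864+47·3·24=4248; k=2: 3384+3456+47·24·24=33912; k=3: 1278+0+47·6·24=8046 → min 4248.
Optimal order: (T₁ × ((T₂ × T₃) × T₄)) with cost 4248.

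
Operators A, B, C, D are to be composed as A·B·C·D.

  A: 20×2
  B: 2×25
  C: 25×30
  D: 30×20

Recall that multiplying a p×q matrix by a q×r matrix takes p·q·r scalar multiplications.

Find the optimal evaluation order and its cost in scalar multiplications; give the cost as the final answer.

Adjacent pairs: AB = 20·2·25 = 1000; BC = 2·25·30 = 1500; CD = 25·30·20 = 15000.
Length 3: A..C: k=1: 0+1500+20·2·30=2700; k=2: 1000+0+20·25·30=16000 → min 2700 | B..D: k=2: 0+15000+2·25·20=16000; k=3: 1500+0+2·30·20=2700 → min 2700.
Length 4: A..D: k=1: 0+2700+20·2·20=3500; k=2: 1000+15000+20·25·20=26000; k=3: 2700+0+20·30·20=14700 → min 3500.
Optimal parenthesization: (A·((B·C)·D)) with cost 3500.

3500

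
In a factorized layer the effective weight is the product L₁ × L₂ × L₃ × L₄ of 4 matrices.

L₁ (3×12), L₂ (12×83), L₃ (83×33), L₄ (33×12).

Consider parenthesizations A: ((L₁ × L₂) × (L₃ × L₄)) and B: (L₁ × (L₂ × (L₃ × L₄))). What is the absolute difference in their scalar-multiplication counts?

6408

Order A = ((L₁ × L₂) × (L₃ × L₄)): (L₁ × L₂): 3×12 by 12×83 → 3×83, cost 3·12·83 = 2988; (L₃ × L₄): 83×33 by 33×12 → 83×12, cost 83·33·12 = 32868; ((L₁ × L₂) × (L₃ × L₄)): 3×83 by 83×12 → 3×12, cost 3·83·12 = 2988; cumulative 38844. Total 38844.
Order B = (L₁ × (L₂ × (L₃ × L₄))): (L₃ × L₄): 83×33 by 33×12 → 83×12, cost 83·33·12 = 32868; (L₂ × (L₃ × L₄)): 12×83 by 83×12 → 12×12, cost 12·83·12 = 11952; cumulative 44820; (L₁ × (L₂ × (L₃ × L₄))): 3×12 by 12×12 → 3×12, cost 3·12·12 = 432; cumulative 45252. Total 45252.
Difference: |38844 − 45252| = 6408.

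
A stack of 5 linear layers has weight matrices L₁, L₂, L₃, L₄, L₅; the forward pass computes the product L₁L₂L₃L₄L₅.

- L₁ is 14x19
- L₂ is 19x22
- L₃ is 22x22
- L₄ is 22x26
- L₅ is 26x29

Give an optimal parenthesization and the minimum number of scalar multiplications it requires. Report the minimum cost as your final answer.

31192

Adjacent pairs: L₁L₂ = 14·19·22 = 5852; L₂L₃ = 19·22·22 = 9196; L₃L₄ = 22·22·26 = 12584; L₄L₅ = 22·26·29 = 16588.
Length 3: L₁..L₃: k=1: 0+9196+14·19·22=15048; k=2: 5852+0+14·22·22=12628 → min 12628 | L₂..L₄: k=2: 0+12584+19·22·26=23452; k=3: 9196+0+19·22·26=20064 → min 20064 | L₃..L₅: k=3: 0+16588+22·22·29=30624; k=4: 12584+0+22·26·29=29172 → min 29172.
Length 4: L₁..L₄: k=1: 0+20064+14·19·26=26980; k=2: 5852+12584+14·22·26=26444; k=3: 12628+0+14·22·26=20636 → min 20636 | L₂..L₅: k=2: 0+29172+19·22·29=41294; k=3: 9196+16588+19·22·29=37906; k=4: 20064+0+19·26·29=34390 → min 34390.
Length 5: L₁..L₅: k=1: 0+34390+14·19·29=42104; k=2: 5852+29172+14·22·29=43956; k=3: 12628+16588+14·22·29=38148; k=4: 20636+0+14·26·29=31192 → min 31192.
Optimal parenthesization: ((((L₁L₂)L₃)L₄)L₅) with cost 31192.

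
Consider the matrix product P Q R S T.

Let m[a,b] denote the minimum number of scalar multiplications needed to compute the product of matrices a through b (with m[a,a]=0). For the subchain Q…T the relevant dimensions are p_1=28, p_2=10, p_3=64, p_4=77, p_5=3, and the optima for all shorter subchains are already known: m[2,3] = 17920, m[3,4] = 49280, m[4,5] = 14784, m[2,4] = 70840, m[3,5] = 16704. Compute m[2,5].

m[2,5] = min over k∈[2,4] of m[2,k]+m[k+1,5]+p_{1}·p_k·p_{5}.
k=2: 0 + 16704 + 28·10·3 = 17544; k=3: 17920 + 14784 + 28·64·3 = 38080; k=4: 70840 + 0 + 28·77·3 = 77308.
Minimum: 17544 at k=2.

17544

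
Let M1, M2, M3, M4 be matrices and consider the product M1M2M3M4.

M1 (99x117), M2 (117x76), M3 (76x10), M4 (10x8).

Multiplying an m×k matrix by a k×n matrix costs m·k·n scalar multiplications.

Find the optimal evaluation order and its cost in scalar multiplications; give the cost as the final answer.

169880

Adjacent pairs: M1M2 = 99·117·76 = 880308; M2M3 = 117·76·10 = 88920; M3M4 = 76·10·8 = 6080.
Length 3: M1..M3: k=1: 0+88920+99·117·10=204750; k=2: 880308+0+99·76·10=955548 → min 204750 | M2..M4: k=2: 0+6080+117·76·8=77216; k=3: 88920+0+117·10·8=98280 → min 77216.
Length 4: M1..M4: k=1: 0+77216+99·117·8=169880; k=2: 880308+6080+99·76·8=946580; k=3: 204750+0+99·10·8=212670 → min 169880.
Optimal parenthesization: (M1(M2(M3M4))) with cost 169880.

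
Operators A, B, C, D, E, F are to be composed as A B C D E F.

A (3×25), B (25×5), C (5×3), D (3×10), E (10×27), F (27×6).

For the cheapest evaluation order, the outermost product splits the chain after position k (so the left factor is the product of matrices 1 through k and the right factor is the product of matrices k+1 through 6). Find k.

Adjacent pairs: AB = 3·25·5 = 375; BC = 25·5·3 = 375; CD = 5·3·10 = 150; DE = 3·10·27 = 810; EF = 10·27·6 = 1620.
Length 3: A..C: k=1: 0+375+3·25·3=600; k=2: 375+0+3·5·3=420 → min 420 | B..D: k=2: 0+150+25·5·10=1400; k=3: 375+0+25·3·10=1125 → min 1125 | C..E: k=3: 0+810+5·3·27=1215; k=4: 150+0+5·10·27=1500 → min 1215 | D..F: k=4: 0+1620+3·10·6=1800; k=5: 810+0+3·27·6=1296 → min 1296.
Length 4: A..D: k=1: 0+1125+3·25·10=1875; k=2: 375+150+3·5·10=675; k=3: 420+0+3·3·10=510 → min 510 | B..E: k=2: 0+1215+25·5·27=4590; k=3: 375+810+25·3·27=3210; k=4: 1125+0+25·10·27=7875 → min 3210 | C..F: k=3: 0+1296+5·3·6=1386; k=4: 150+1620+5·10·6=2070; k=5: 1215+0+5·27·6=2025 → min 1386.
Length 5: A..E: k=1: 0+3210+3·25·27=5235; k=2: 375+1215+3·5·27=1995; k=3: 420+810+3·3·27=1473; k=4: 510+0+3·10·27=1320 → min 1320 | B..F: k=2: 0+1386+25·5·6=2136; k=3: 375+1296+25·3·6=2121; k=4: 1125+1620+25·10·6=4245; k=5: 3210+0+25·27·6=7260 → min 2121.
Top-level splits: k=1: (A..A)·(B..F) → 0+2121+3·25·6 = 2571; k=2: (A..B)·(C..F) → 375+1386+3·5·6 = 1851; k=3: (A..C)·(D..F) → 420+1296+3·3·6 = 1770; k=4: (A..D)·(E..F) → 510+1620+3·10·6 = 2310; k=5: (A..E)·(F..F) → 1320+0+3·27·6 = 1806.
Best split is after C, i.e. k = 3.

3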